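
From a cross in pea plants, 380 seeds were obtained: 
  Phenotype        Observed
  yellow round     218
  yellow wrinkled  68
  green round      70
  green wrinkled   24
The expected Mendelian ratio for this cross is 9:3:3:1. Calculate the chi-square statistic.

Under the 9:3:3:1 hypothesis (Σ ratio = 16, N = 380):
  yellow round: 380 × 9/16 = 213.75
  yellow wrinkled: 380 × 3/16 = 71.25
  green round: 380 × 3/16 = 71.25
  green wrinkled: 380 × 1/16 = 23.75
χ² = Σ (O − E)² / E
  yellow round: (218 − 213.75)² / 213.75 = 0.0845
  yellow wrinkled: (68 − 71.25)² / 71.25 = 0.1482
  green round: (70 − 71.25)² / 71.25 = 0.0219
  green wrinkled: (24 − 23.75)² / 23.75 = 0.0026
χ² = 0.0845 + 0.1482 + 0.0219 + 0.0026 = 0.2572 ≈ 0.257

0.257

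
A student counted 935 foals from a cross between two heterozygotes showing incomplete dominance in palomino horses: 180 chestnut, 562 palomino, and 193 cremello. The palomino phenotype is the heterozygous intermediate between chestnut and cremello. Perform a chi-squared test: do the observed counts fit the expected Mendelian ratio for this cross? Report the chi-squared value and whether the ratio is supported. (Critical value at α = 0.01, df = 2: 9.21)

With incomplete dominance, a heterozygote × heterozygote cross gives a 1:2:1 phenotypic ratio.
Expected counts for N = 935 under a 1:2:1 ratio (total parts = 4):
  chestnut: 935 × 1/4 = 233.75
  palomino: 935 × 2/4 = 467.5
  cremello: 935 × 1/4 = 233.75
χ² = Σ (O − E)² / E
  chestnut: (180 − 233.75)² / 233.75 = 12.3596
  palomino: (562 − 467.5)² / 467.5 = 19.1021
  cremello: (193 − 233.75)² / 233.75 = 7.1040
χ² = 12.3596 + 19.1021 + 7.1040 = 38.5657 ≈ 38.566
Degrees of freedom = 3 − 1 = 2; critical value at α = 0.01 is 9.21.
Since 38.566 > 9.21, we reject the null hypothesis — the data do not fit the 1:2:1 ratio.

38.566; not consistent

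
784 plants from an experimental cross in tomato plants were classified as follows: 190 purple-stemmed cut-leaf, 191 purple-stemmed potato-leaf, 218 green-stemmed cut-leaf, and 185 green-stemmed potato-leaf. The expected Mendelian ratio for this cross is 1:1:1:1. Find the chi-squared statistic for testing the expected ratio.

Total ratio parts = 4. Expected numbers out of 784:
  purple-stemmed cut-leaf: 784 × 1/4 = 196
  purple-stemmed potato-leaf: 784 × 1/4 = 196
  green-stemmed cut-leaf: 784 × 1/4 = 196
  green-stemmed potato-leaf: 784 × 1/4 = 196
χ² = Σ (O − E)² / E
  purple-stemmed cut-leaf: (190 − 196)² / 196 = 0.1837
  purple-stemmed potato-leaf: (191 − 196)² / 196 = 0.1276
  green-stemmed cut-leaf: (218 − 196)² / 196 = 2.4694
  green-stemmed potato-leaf: (185 − 196)² / 196 = 0.6173
χ² = 0.1837 + 0.1276 + 2.4694 + 0.6173 = 3.398

3.398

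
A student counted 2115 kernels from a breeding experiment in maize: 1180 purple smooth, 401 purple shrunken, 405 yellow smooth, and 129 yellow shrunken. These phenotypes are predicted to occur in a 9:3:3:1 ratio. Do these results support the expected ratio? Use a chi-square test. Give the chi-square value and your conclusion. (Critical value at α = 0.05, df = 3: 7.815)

0.385; consistent

Under the 9:3:3:1 hypothesis (Σ ratio = 16, N = 2115):
  purple smooth: 2115 × 9/16 = 1189.6875
  purple shrunken: 2115 × 3/16 = 396.5625
  yellow smooth: 2115 × 3/16 = 396.5625
  yellow shrunken: 2115 × 1/16 = 132.1875
χ² = Σ (O − E)² / E
  purple smooth: (1180 − 1189.6875)² / 1189.6875 = 0.0789
  purple shrunken: (401 − 396.5625)² / 396.5625 = 0.0497
  yellow smooth: (405 − 396.5625)² / 396.5625 = 0.1795
  yellow shrunken: (129 − 132.1875)² / 132.1875 = 0.0769
χ² = 0.0789 + 0.0497 + 0.1795 + 0.0769 = 0.385
Degrees of freedom = 4 − 1 = 3; critical value at α = 0.05 is 7.815.
Since 0.385 < 7.815, we fail to reject the null hypothesis — the data are consistent with the 9:3:3:1 ratio.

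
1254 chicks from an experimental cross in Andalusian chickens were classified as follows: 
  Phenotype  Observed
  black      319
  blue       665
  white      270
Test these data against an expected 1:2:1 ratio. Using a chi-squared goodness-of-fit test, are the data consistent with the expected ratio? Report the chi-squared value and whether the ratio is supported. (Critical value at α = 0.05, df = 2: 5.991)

Under the 1:2:1 hypothesis (Σ ratio = 4, N = 1254):
  black: 1254 × 1/4 = 313.5
  blue: 1254 × 2/4 = 627
  white: 1254 × 1/4 = 313.5
χ² = Σ (O − E)² / E
  black: (319 − 313.5)² / 313.5 = 0.0965
  blue: (665 − 627)² / 627 = 2.3030
  white: (270 − 313.5)² / 313.5 = 6.0359
χ² = 0.0965 + 2.3030 + 6.0359 = 8.4354 ≈ 8.435
Degrees of freedom = 3 − 1 = 2; critical value at α = 0.05 is 5.991.
Since 8.435 > 5.991, we reject the null hypothesis — the data do not fit the 1:2:1 ratio.

8.435; not consistent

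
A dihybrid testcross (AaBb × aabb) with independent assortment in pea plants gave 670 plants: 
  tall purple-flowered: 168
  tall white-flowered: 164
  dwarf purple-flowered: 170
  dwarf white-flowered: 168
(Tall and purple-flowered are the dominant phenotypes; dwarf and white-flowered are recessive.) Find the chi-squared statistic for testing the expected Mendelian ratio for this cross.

A dihybrid testcross with independent assortment gives a 1:1:1:1 ratio.
Expected counts for N = 670 under a 1:1:1:1 ratio (total parts = 4):
  tall purple-flowered: 670 × 1/4 = 167.5
  tall white-flowered: 670 × 1/4 = 167.5
  dwarf purple-flowered: 670 × 1/4 = 167.5
  dwarf white-flowered: 670 × 1/4 = 167.5
χ² = Σ (O − E)² / E
  tall purple-flowered: (168 − 167.5)² / 167.5 = 0.0015
  tall white-flowered: (164 − 167.5)² / 167.5 = 0.0731
  dwarf purple-flowered: (170 − 167.5)² / 167.5 = 0.0373
  dwarf white-flowered: (168 − 167.5)² / 167.5 = 0.0015
χ² = 0.0015 + 0.0731 + 0.0373 + 0.0015 = 0.1134 ≈ 0.113

0.113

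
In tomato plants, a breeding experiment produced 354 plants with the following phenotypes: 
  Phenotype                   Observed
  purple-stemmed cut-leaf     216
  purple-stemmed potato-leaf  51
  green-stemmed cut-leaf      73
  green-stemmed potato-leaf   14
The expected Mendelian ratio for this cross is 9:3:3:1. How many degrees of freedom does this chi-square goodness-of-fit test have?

A goodness-of-fit test with 4 phenotype classes has df = 4 − 1 = 3.

3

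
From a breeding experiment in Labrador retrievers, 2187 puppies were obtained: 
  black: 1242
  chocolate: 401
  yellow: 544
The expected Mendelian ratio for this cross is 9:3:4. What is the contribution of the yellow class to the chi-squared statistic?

Total ratio parts = 16. Expected numbers out of 2187:
  black: 2187 × 9/16 = 1230.1875
  chocolate: 2187 × 3/16 = 410.0625
  yellow: 2187 × 4/16 = 546.75
Contribution of yellow: (544 − 546.75)² / 546.75 = 0.0138

0.014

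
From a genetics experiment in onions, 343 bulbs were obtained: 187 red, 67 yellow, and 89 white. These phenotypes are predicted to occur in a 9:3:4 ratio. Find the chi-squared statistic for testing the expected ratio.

Expected counts for N = 343 under a 9:3:4 ratio (total parts = 16):
  red: 343 × 9/16 = 192.9375
  yellow: 343 × 3/16 = 64.3125
  white: 343 × 4/16 = 85.75
χ² = Σ (O − E)² / E
  red: (187 − 192.9375)² / 192.9375 = 0.1827
  yellow: (67 − 64.3125)² / 64.3125 = 0.1123
  white: (89 − 85.75)² / 85.75 = 0.1232
χ² = 0.1827 + 0.1123 + 0.1232 = 0.4182 ≈ 0.418

0.418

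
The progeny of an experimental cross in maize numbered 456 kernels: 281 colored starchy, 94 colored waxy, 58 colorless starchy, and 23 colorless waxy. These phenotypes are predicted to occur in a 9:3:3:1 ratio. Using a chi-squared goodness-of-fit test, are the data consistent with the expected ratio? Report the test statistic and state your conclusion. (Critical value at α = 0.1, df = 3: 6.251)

Under the 9:3:3:1 hypothesis (Σ ratio = 16, N = 456):
  colored starchy: 456 × 9/16 = 256.5
  colored waxy: 456 × 3/16 = 85.5
  colorless starchy: 456 × 3/16 = 85.5
  colorless waxy: 456 × 1/16 = 28.5
χ² = Σ (O − E)² / E
  colored starchy: (281 − 256.5)² / 256.5 = 2.3402
  colored waxy: (94 − 85.5)² / 85.5 = 0.8450
  colorless starchy: (58 − 85.5)² / 85.5 = 8.8450
  colorless waxy: (23 − 28.5)² / 28.5 = 1.0614
χ² = 2.3402 + 0.8450 + 8.8450 + 1.0614 = 13.0916 ≈ 13.092
Degrees of freedom = 4 − 1 = 3; critical value at α = 0.1 is 6.251.
Since 13.092 > 6.251, we reject the null hypothesis — the data do not fit the 9:3:3:1 ratio.

13.092; not consistent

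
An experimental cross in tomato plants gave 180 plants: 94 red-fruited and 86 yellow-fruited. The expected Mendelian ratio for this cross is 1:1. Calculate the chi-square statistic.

Under the 1:1 hypothesis (Σ ratio = 2, N = 180):
  red-fruited: 180 × 1/2 = 90
  yellow-fruited: 180 × 1/2 = 90
χ² = Σ (O − E)² / E
  red-fruited: (94 − 90)² / 90 = 0.1778
  yellow-fruited: (86 − 90)² / 90 = 0.1778
χ² = 0.1778 + 0.1778 = 0.3556 ≈ 0.356

0.356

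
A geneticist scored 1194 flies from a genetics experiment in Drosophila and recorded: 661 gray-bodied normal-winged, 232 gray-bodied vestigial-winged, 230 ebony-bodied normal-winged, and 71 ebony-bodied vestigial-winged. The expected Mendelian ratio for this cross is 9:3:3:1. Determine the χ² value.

The 9:3:3:1 ratio has 16 parts, so with N = 1194 the expected counts are:
  gray-bodied normal-winged: 1194 × 9/16 = 671.625
  gray-bodied vestigial-winged: 1194 × 3/16 = 223.875
  ebony-bodied normal-winged: 1194 × 3/16 = 223.875
  ebony-bodied vestigial-winged: 1194 × 1/16 = 74.625
χ² = Σ (O − E)² / E
  gray-bodied normal-winged: (661 − 671.625)² / 671.625 = 0.1681
  gray-bodied vestigial-winged: (232 − 223.875)² / 223.875 = 0.2949
  ebony-bodied normal-winged: (230 − 223.875)² / 223.875 = 0.1676
  ebony-bodied vestigial-winged: (71 − 74.625)² / 74.625 = 0.1761
χ² = 0.1681 + 0.2949 + 0.1676 + 0.1761 = 0.8067 ≈ 0.807

0.807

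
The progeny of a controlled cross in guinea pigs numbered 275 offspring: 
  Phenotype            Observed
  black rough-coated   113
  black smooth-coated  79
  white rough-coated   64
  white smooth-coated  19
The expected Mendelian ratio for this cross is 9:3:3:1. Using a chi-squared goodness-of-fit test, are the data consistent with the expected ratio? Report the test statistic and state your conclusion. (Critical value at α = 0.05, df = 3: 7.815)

Total ratio parts = 16. Expected numbers out of 275:
  black rough-coated: 275 × 9/16 = 154.6875
  black smooth-coated: 275 × 3/16 = 51.5625
  white rough-coated: 275 × 3/16 = 51.5625
  white smooth-coated: 275 × 1/16 = 17.1875
χ² = Σ (O − E)² / E
  black rough-coated: (113 − 154.6875)² / 154.6875 = 11.2346
  black smooth-coated: (79 − 51.5625)² / 51.5625 = 14.6001
  white rough-coated: (64 − 51.5625)² / 51.5625 = 3.0001
  white smooth-coated: (19 − 17.1875)² / 17.1875 = 0.1911
χ² = 11.2346 + 14.6001 + 3.0001 + 0.1911 = 29.0259 ≈ 29.026
Degrees of freedom = 4 − 1 = 3; critical value at α = 0.05 is 7.815.
Since 29.026 > 7.815, we reject the null hypothesis — the data do not fit the 9:3:3:1 ratio.

29.026; not consistent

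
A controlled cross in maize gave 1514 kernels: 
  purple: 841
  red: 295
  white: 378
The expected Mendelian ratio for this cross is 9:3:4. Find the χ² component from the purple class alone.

0.133

Total ratio parts = 16. Expected numbers out of 1514:
  purple: 1514 × 9/16 = 851.625
  red: 1514 × 3/16 = 283.875
  white: 1514 × 4/16 = 378.5
Contribution of purple: (841 − 851.625)² / 851.625 = 0.1326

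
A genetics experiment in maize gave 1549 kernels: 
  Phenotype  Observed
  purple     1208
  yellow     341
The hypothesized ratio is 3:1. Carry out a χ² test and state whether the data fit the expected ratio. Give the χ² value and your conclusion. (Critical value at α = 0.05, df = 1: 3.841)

Expected counts for N = 1549 under a 3:1 ratio (total parts = 4):
  purple: 1549 × 3/4 = 1161.75
  yellow: 1549 × 1/4 = 387.25
χ² = Σ (O − E)² / E
  purple: (1208 − 1161.75)² / 1161.75 = 1.8412
  yellow: (341 − 387.25)² / 387.25 = 5.5237
χ² = 1.8412 + 5.5237 = 7.3649 ≈ 7.365
Degrees of freedom = 2 − 1 = 1; critical value at α = 0.05 is 3.841.
Since 7.365 > 3.841, we reject the null hypothesis — the data do not fit the 3:1 ratio.

7.365; not consistent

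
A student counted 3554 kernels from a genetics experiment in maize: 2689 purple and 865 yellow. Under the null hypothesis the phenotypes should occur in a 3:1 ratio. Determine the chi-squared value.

The 3:1 ratio has 4 parts, so with N = 3554 the expected counts are:
  purple: 3554 × 3/4 = 2665.5
  yellow: 3554 × 1/4 = 888.5
χ² = Σ (O − E)² / E
  purple: (2689 − 2665.5)² / 2665.5 = 0.2072
  yellow: (865 − 888.5)² / 888.5 = 0.6216
χ² = 0.2072 + 0.6216 = 0.8288 ≈ 0.829

0.829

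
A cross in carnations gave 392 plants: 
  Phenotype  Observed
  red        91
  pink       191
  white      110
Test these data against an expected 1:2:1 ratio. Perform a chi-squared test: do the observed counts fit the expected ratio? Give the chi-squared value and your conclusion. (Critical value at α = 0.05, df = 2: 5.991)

2.097; consistent

Total ratio parts = 4. Expected numbers out of 392:
  red: 392 × 1/4 = 98
  pink: 392 × 2/4 = 196
  white: 392 × 1/4 = 98
χ² = Σ (O − E)² / E
  red: (91 − 98)² / 98 = 0.5000
  pink: (191 − 196)² / 196 = 0.1276
  white: (110 − 98)² / 98 = 1.4694
χ² = 0.5000 + 0.1276 + 1.4694 = 2.097
Degrees of freedom = 3 − 1 = 2; critical value at α = 0.05 is 5.991.
Since 2.097 < 5.991, we fail to reject the null hypothesis — the data are consistent with the 1:2:1 ratio.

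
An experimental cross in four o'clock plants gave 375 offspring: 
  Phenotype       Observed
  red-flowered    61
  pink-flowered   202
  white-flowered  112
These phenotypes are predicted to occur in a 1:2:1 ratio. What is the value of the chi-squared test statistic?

16.115

The 1:2:1 ratio has 4 parts, so with N = 375 the expected counts are:
  red-flowered: 375 × 1/4 = 93.75
  pink-flowered: 375 × 2/4 = 187.5
  white-flowered: 375 × 1/4 = 93.75
χ² = Σ (O − E)² / E
  red-flowered: (61 − 93.75)² / 93.75 = 11.4407
  pink-flowered: (202 − 187.5)² / 187.5 = 1.1213
  white-flowered: (112 − 93.75)² / 93.75 = 3.5527
χ² = 11.4407 + 1.1213 + 3.5527 = 16.1147 ≈ 16.115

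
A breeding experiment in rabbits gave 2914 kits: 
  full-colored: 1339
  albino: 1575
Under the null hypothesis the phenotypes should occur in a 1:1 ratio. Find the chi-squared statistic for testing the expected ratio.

19.113

Expected counts for N = 2914 under a 1:1 ratio (total parts = 2):
  full-colored: 2914 × 1/2 = 1457
  albino: 2914 × 1/2 = 1457
χ² = Σ (O − E)² / E
  full-colored: (1339 − 1457)² / 1457 = 9.5566
  albino: (1575 − 1457)² / 1457 = 9.5566
χ² = 9.5566 + 9.5566 = 19.1132 ≈ 19.113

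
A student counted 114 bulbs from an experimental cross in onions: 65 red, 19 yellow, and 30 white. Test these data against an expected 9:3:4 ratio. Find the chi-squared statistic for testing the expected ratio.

Under the 9:3:4 hypothesis (Σ ratio = 16, N = 114):
  red: 114 × 9/16 = 64.125
  yellow: 114 × 3/16 = 21.375
  white: 114 × 4/16 = 28.5
χ² = Σ (O − E)² / E
  red: (65 − 64.125)² / 64.125 = 0.0119
  yellow: (19 − 21.375)² / 21.375 = 0.2639
  white: (30 − 28.5)² / 28.5 = 0.0789
χ² = 0.0119 + 0.2639 + 0.0789 = 0.3547 ≈ 0.355

0.355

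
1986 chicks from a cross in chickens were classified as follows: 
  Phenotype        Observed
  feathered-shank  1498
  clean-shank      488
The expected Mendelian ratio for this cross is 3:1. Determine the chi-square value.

0.194

The 3:1 ratio has 4 parts, so with N = 1986 the expected counts are:
  feathered-shank: 1986 × 3/4 = 1489.5
  clean-shank: 1986 × 1/4 = 496.5
χ² = Σ (O − E)² / E
  feathered-shank: (1498 − 1489.5)² / 1489.5 = 0.0485
  clean-shank: (488 − 496.5)² / 496.5 = 0.1455
χ² = 0.0485 + 0.1455 = 0.194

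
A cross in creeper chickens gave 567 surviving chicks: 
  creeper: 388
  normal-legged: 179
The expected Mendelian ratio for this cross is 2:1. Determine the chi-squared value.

The 2:1 ratio has 3 parts, so with N = 567 the expected counts are:
  creeper: 567 × 2/3 = 378
  normal-legged: 567 × 1/3 = 189
χ² = Σ (O − E)² / E
  creeper: (388 − 378)² / 378 = 0.2646
  normal-legged: (179 − 189)² / 189 = 0.5291
χ² = 0.2646 + 0.5291 = 0.7937 ≈ 0.794

0.794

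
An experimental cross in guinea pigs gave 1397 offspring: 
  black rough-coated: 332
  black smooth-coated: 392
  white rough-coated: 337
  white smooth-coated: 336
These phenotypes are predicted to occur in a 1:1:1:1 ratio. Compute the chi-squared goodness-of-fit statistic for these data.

7.017

Total ratio parts = 4. Expected numbers out of 1397:
  black rough-coated: 1397 × 1/4 = 349.25
  black smooth-coated: 1397 × 1/4 = 349.25
  white rough-coated: 1397 × 1/4 = 349.25
  white smooth-coated: 1397 × 1/4 = 349.25
χ² = Σ (O − E)² / E
  black rough-coated: (332 − 349.25)² / 349.25 = 0.8520
  black smooth-coated: (392 − 349.25)² / 349.25 = 5.2328
  white rough-coated: (337 − 349.25)² / 349.25 = 0.4297
  white smooth-coated: (336 − 349.25)² / 349.25 = 0.5027
χ² = 0.8520 + 5.2328 + 0.4297 + 0.5027 = 7.0172 ≈ 7.017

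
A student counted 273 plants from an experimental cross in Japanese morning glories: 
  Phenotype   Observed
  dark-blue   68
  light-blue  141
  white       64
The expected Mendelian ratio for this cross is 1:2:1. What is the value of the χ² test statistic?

0.414

Total ratio parts = 4. Expected numbers out of 273:
  dark-blue: 273 × 1/4 = 68.25
  light-blue: 273 × 2/4 = 136.5
  white: 273 × 1/4 = 68.25
χ² = Σ (O − E)² / E
  dark-blue: (68 − 68.25)² / 68.25 = 0.0009
  light-blue: (141 − 136.5)² / 136.5 = 0.1484
  white: (64 − 68.25)² / 68.25 = 0.2647
χ² = 0.0009 + 0.1484 + 0.2647 = 0.414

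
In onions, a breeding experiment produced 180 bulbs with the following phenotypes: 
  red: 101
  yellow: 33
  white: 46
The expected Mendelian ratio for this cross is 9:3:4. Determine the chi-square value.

0.040

The 9:3:4 ratio has 16 parts, so with N = 180 the expected counts are:
  red: 180 × 9/16 = 101.25
  yellow: 180 × 3/16 = 33.75
  white: 180 × 4/16 = 45
χ² = Σ (O − E)² / E
  red: (101 − 101.25)² / 101.25 = 0.0006
  yellow: (33 − 33.75)² / 33.75 = 0.0167
  white: (46 − 45)² / 45 = 0.0222
χ² = 0.0006 + 0.0167 + 0.0222 = 0.0395 ≈ 0.040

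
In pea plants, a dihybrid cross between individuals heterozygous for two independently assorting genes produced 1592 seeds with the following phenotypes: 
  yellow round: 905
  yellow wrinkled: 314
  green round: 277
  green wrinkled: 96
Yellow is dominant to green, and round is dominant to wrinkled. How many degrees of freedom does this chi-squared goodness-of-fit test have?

A dihybrid F₂ with independent assortment and complete dominance at both loci gives a 9:3:3:1 phenotypic ratio.
A goodness-of-fit test with 4 phenotype classes has df = 4 − 1 = 3.

3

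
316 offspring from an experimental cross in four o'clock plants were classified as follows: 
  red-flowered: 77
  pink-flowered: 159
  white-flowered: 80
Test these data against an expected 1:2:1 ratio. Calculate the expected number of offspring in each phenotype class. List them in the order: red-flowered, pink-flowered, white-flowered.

Expected counts for N = 316 under a 1:2:1 ratio (total parts = 4):
  red-flowered: 316 × 1/4 = 79
  pink-flowered: 316 × 2/4 = 158
  white-flowered: 316 × 1/4 = 79

79, 158, 79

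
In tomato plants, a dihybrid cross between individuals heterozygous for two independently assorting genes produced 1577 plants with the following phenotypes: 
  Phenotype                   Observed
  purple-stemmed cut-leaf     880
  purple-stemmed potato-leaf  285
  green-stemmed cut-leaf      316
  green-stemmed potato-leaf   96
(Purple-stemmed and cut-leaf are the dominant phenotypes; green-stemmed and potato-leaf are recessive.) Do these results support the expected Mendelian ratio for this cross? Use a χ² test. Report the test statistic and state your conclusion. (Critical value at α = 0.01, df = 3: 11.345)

A dihybrid F₂ with independent assortment and complete dominance at both loci gives a 9:3:3:1 phenotypic ratio.
Under the 9:3:3:1 hypothesis (Σ ratio = 16, N = 1577):
  purple-stemmed cut-leaf: 1577 × 9/16 = 887.0625
  purple-stemmed potato-leaf: 1577 × 3/16 = 295.6875
  green-stemmed cut-leaf: 1577 × 3/16 = 295.6875
  green-stemmed potato-leaf: 1577 × 1/16 = 98.5625
χ² = Σ (O − E)² / E
  purple-stemmed cut-leaf: (880 − 887.0625)² / 887.0625 = 0.0562
  purple-stemmed potato-leaf: (285 − 295.6875)² / 295.6875 = 0.3863
  green-stemmed cut-leaf: (316 − 295.6875)² / 295.6875 = 1.3954
  green-stemmed potato-leaf: (96 − 98.5625)² / 98.5625 = 0.0666
χ² = 0.0562 + 0.3863 + 1.3954 + 0.0666 = 1.9045 ≈ 1.905
Degrees of freedom = 4 − 1 = 3; critical value at α = 0.01 is 11.345.
Since 1.905 < 11.345, we fail to reject the null hypothesis — the data are consistent with the 9:3:3:1 ratio.

1.905; consistent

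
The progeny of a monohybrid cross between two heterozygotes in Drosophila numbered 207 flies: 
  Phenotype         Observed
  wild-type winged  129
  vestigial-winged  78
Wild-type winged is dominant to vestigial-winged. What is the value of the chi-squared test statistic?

17.754

For a monohybrid cross between heterozygotes with complete dominance, the expected phenotypic ratio is 3:1.
Total ratio parts = 4. Expected numbers out of 207:
  wild-type winged: 207 × 3/4 = 155.25
  vestigial-winged: 207 × 1/4 = 51.75
χ² = Σ (O − E)² / E
  wild-type winged: (129 − 155.25)² / 155.25 = 4.4384
  vestigial-winged: (78 − 51.75)² / 51.75 = 13.3152
χ² = 4.4384 + 13.3152 = 17.7536 ≈ 17.754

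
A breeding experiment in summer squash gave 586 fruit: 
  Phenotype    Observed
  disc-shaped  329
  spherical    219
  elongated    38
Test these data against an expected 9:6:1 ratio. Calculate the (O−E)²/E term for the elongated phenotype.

The 9:6:1 ratio has 16 parts, so with N = 586 the expected counts are:
  disc-shaped: 586 × 9/16 = 329.625
  spherical: 586 × 6/16 = 219.75
  elongated: 586 × 1/16 = 36.625
Contribution of elongated: (38 − 36.625)² / 36.625 = 0.0516

0.052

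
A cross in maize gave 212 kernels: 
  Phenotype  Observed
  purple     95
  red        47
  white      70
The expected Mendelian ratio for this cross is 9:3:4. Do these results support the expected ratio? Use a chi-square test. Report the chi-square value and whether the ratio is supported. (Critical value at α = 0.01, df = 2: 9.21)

The 9:3:4 ratio has 16 parts, so with N = 212 the expected counts are:
  purple: 212 × 9/16 = 119.25
  red: 212 × 3/16 = 39.75
  white: 212 × 4/16 = 53
χ² = Σ (O − E)² / E
  purple: (95 − 119.25)² / 119.25 = 4.9313
  red: (47 − 39.75)² / 39.75 = 1.3223
  white: (70 − 53)² / 53 = 5.4528
χ² = 4.9313 + 1.3223 + 5.4528 = 11.7064 ≈ 11.706
Degrees of freedom = 3 − 1 = 2; critical value at α = 0.01 is 9.21.
Since 11.706 > 9.21, we reject the null hypothesis — the data do not fit the 9:3:4 ratio.

11.706; not consistent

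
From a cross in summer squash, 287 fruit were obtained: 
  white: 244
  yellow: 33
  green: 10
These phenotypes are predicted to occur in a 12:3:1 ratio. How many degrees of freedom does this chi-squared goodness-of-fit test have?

A goodness-of-fit test with 3 phenotype classes has df = 3 − 1 = 2.

2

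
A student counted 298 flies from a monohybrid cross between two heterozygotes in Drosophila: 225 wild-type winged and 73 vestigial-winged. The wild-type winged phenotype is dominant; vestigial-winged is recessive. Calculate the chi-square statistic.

0.040

For a monohybrid cross between heterozygotes with complete dominance, the expected phenotypic ratio is 3:1.
The 3:1 ratio has 4 parts, so with N = 298 the expected counts are:
  wild-type winged: 298 × 3/4 = 223.5
  vestigial-winged: 298 × 1/4 = 74.5
χ² = Σ (O − E)² / E
  wild-type winged: (225 − 223.5)² / 223.5 = 0.0101
  vestigial-winged: (73 − 74.5)² / 74.5 = 0.0302
χ² = 0.0101 + 0.0302 = 0.0403 ≈ 0.040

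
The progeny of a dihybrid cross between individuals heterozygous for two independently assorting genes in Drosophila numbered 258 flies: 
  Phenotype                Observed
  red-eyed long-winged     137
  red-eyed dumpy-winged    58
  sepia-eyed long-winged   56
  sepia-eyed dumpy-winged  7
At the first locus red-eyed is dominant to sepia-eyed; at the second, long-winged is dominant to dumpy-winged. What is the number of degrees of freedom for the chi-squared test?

A dihybrid F₂ with independent assortment and complete dominance at both loci gives a 9:3:3:1 phenotypic ratio.
A goodness-of-fit test with 4 phenotype classes has df = 4 − 1 = 3.

3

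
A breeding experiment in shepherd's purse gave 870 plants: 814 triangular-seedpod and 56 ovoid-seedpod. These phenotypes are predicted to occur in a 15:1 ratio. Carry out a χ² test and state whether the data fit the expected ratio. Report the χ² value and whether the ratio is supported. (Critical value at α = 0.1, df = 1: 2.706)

0.052; consistent

The 15:1 ratio has 16 parts, so with N = 870 the expected counts are:
  triangular-seedpod: 870 × 15/16 = 815.625
  ovoid-seedpod: 870 × 1/16 = 54.375
χ² = Σ (O − E)² / E
  triangular-seedpod: (814 − 815.625)² / 815.625 = 0.0032
  ovoid-seedpod: (56 − 54.375)² / 54.375 = 0.0486
χ² = 0.0032 + 0.0486 = 0.0518 ≈ 0.052
Degrees of freedom = 2 − 1 = 1; critical value at α = 0.1 is 2.706.
Since 0.052 < 2.706, we fail to reject the null hypothesis — the data are consistent with the 15:1 ratio.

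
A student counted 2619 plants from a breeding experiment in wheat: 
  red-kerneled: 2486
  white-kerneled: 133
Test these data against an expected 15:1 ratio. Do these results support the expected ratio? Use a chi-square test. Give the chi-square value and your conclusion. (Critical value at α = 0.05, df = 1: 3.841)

Expected counts for N = 2619 under a 15:1 ratio (total parts = 16):
  red-kerneled: 2619 × 15/16 = 2455.3125
  white-kerneled: 2619 × 1/16 = 163.6875
χ² = Σ (O − E)² / E
  red-kerneled: (2486 − 2455.3125)² / 2455.3125 = 0.3835
  white-kerneled: (133 − 163.6875)² / 163.6875 = 5.7532
χ² = 0.3835 + 5.7532 = 6.1367 ≈ 6.137
Degrees of freedom = 2 − 1 = 1; critical value at α = 0.05 is 3.841.
Since 6.137 > 3.841, we reject the null hypothesis — the data do not fit the 15:1 ratio.

6.137; not consistent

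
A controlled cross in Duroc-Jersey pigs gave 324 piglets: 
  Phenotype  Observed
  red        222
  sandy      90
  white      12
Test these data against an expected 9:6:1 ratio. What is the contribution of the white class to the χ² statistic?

3.361

The 9:6:1 ratio has 16 parts, so with N = 324 the expected counts are:
  red: 324 × 9/16 = 182.25
  sandy: 324 × 6/16 = 121.5
  white: 324 × 1/16 = 20.25
Contribution of white: (12 − 20.25)² / 20.25 = 3.3611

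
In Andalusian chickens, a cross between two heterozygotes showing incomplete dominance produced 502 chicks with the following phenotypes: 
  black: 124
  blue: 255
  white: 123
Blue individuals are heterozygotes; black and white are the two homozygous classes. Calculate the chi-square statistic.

With incomplete dominance, a heterozygote × heterozygote cross gives a 1:2:1 phenotypic ratio.
The 1:2:1 ratio has 4 parts, so with N = 502 the expected counts are:
  black: 502 × 1/4 = 125.5
  blue: 502 × 2/4 = 251
  white: 502 × 1/4 = 125.5
χ² = Σ (O − E)² / E
  black: (124 − 125.5)² / 125.5 = 0.0179
  blue: (255 − 251)² / 251 = 0.0637
  white: (123 − 125.5)² / 125.5 = 0.0498
χ² = 0.0179 + 0.0637 + 0.0498 = 0.1314 ≈ 0.131

0.131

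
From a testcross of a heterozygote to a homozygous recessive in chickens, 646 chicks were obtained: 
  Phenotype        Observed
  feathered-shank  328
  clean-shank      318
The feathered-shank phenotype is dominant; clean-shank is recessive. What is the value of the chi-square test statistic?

A testcross of a heterozygote (Aa × aa) gives a 1:1 phenotypic ratio.
Expected counts for N = 646 under a 1:1 ratio (total parts = 2):
  feathered-shank: 646 × 1/2 = 323
  clean-shank: 646 × 1/2 = 323
χ² = Σ (O − E)² / E
  feathered-shank: (328 − 323)² / 323 = 0.0774
  clean-shank: (318 − 323)² / 323 = 0.0774
χ² = 0.0774 + 0.0774 = 0.1548 ≈ 0.155

0.155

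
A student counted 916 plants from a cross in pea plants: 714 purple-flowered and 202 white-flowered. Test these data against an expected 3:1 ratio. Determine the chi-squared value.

4.245

Under the 3:1 hypothesis (Σ ratio = 4, N = 916):
  purple-flowered: 916 × 3/4 = 687
  white-flowered: 916 × 1/4 = 229
χ² = Σ (O − E)² / E
  purple-flowered: (714 − 687)² / 687 = 1.0611
  white-flowered: (202 − 229)² / 229 = 3.1834
χ² = 1.0611 + 3.1834 = 4.2445 ≈ 4.245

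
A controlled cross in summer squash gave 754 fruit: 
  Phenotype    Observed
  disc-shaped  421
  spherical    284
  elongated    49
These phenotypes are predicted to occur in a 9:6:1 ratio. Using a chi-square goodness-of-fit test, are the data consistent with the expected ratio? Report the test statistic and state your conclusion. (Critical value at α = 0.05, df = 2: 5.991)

Total ratio parts = 16. Expected numbers out of 754:
  disc-shaped: 754 × 9/16 = 424.125
  spherical: 754 × 6/16 = 282.75
  elongated: 754 × 1/16 = 47.125
χ² = Σ (O − E)² / E
  disc-shaped: (421 − 424.125)² / 424.125 = 0.0230
  spherical: (284 − 282.75)² / 282.75 = 0.0055
  elongated: (49 − 47.125)² / 47.125 = 0.0746
χ² = 0.0230 + 0.0055 + 0.0746 = 0.1031 ≈ 0.103
Degrees of freedom = 3 − 1 = 2; critical value at α = 0.05 is 5.991.
Since 0.103 < 5.991, we fail to reject the null hypothesis — the data are consistent with the 9:6:1 ratio.

0.103; consistent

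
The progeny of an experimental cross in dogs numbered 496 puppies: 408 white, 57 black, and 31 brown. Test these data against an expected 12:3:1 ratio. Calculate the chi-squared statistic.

Expected counts for N = 496 under a 12:3:1 ratio (total parts = 16):
  white: 496 × 12/16 = 372
  black: 496 × 3/16 = 93
  brown: 496 × 1/16 = 31
χ² = Σ (O − E)² / E
  white: (408 − 372)² / 372 = 3.4839
  black: (57 − 93)² / 93 = 13.9355
  brown: (31 − 31)² / 31 = 0.0000
χ² = 3.4839 + 13.9355 + 0.0000 = 17.4194 ≈ 17.419

17.419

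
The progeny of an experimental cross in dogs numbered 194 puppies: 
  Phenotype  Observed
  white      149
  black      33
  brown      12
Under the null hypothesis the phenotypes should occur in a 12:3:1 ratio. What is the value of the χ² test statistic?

0.399

Under the 12:3:1 hypothesis (Σ ratio = 16, N = 194):
  white: 194 × 12/16 = 145.5
  black: 194 × 3/16 = 36.375
  brown: 194 × 1/16 = 12.125
χ² = Σ (O − E)² / E
  white: (149 − 145.5)² / 145.5 = 0.0842
  black: (33 − 36.375)² / 36.375 = 0.3131
  brown: (12 − 12.125)² / 12.125 = 0.0013
χ² = 0.0842 + 0.3131 + 0.0013 = 0.3986 ≈ 0.399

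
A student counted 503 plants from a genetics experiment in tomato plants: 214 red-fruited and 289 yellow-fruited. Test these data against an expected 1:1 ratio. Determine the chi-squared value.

11.183

Expected counts for N = 503 under a 1:1 ratio (total parts = 2):
  red-fruited: 503 × 1/2 = 251.5
  yellow-fruited: 503 × 1/2 = 251.5
χ² = Σ (O − E)² / E
  red-fruited: (214 − 251.5)² / 251.5 = 5.5915
  yellow-fruited: (289 − 251.5)² / 251.5 = 5.5915
χ² = 5.5915 + 5.5915 = 11.183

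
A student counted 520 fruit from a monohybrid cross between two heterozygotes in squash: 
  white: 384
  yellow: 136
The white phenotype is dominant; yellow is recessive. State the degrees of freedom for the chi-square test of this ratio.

1

For a monohybrid cross between heterozygotes with complete dominance, the expected phenotypic ratio is 3:1.
A goodness-of-fit test with 2 phenotype classes has df = 2 − 1 = 1.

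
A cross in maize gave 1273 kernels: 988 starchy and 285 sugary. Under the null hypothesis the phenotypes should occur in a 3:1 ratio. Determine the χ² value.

Total ratio parts = 4. Expected numbers out of 1273:
  starchy: 1273 × 3/4 = 954.75
  sugary: 1273 × 1/4 = 318.25
χ² = Σ (O − E)² / E
  starchy: (988 − 954.75)² / 954.75 = 1.1580
  sugary: (285 − 318.25)² / 318.25 = 3.4739
χ² = 1.1580 + 3.4739 = 4.6319 ≈ 4.632

4.632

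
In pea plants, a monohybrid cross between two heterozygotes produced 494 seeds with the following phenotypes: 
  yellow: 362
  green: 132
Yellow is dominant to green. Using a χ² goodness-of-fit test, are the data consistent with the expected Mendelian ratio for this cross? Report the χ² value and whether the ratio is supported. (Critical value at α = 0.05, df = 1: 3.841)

For a monohybrid cross between heterozygotes with complete dominance, the expected phenotypic ratio is 3:1.
Total ratio parts = 4. Expected numbers out of 494:
  yellow: 494 × 3/4 = 370.5
  green: 494 × 1/4 = 123.5
χ² = Σ (O − E)² / E
  yellow: (362 − 370.5)² / 370.5 = 0.1950
  green: (132 − 123.5)² / 123.5 = 0.5850
χ² = 0.1950 + 0.5850 = 0.780
Degrees of freedom = 2 − 1 = 1; critical value at α = 0.05 is 3.841.
Since 0.780 < 3.841, we fail to reject the null hypothesis — the data are consistent with the 3:1 ratio.

0.780; consistent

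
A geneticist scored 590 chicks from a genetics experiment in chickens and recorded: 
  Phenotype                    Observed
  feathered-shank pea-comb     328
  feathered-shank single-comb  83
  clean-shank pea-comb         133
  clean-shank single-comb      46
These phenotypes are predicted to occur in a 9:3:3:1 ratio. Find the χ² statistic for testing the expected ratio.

Under the 9:3:3:1 hypothesis (Σ ratio = 16, N = 590):
  feathered-shank pea-comb: 590 × 9/16 = 331.875
  feathered-shank single-comb: 590 × 3/16 = 110.625
  clean-shank pea-comb: 590 × 3/16 = 110.625
  clean-shank single-comb: 590 × 1/16 = 36.875
χ² = Σ (O − E)² / E
  feathered-shank pea-comb: (328 − 331.875)² / 331.875 = 0.0452
  feathered-shank single-comb: (83 − 110.625)² / 110.625 = 6.8984
  clean-shank pea-comb: (133 − 110.625)² / 110.625 = 4.5256
  clean-shank single-comb: (46 − 36.875)² / 36.875 = 2.2581
χ² = 0.0452 + 6.8984 + 4.5256 + 2.2581 = 13.7273 ≈ 13.727

13.727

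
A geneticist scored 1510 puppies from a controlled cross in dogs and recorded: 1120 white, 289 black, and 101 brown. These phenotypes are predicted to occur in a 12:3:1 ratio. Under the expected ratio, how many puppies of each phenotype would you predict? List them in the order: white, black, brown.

Under the 12:3:1 hypothesis (Σ ratio = 16, N = 1510):
  white: 1510 × 12/16 = 1132.5
  black: 1510 × 3/16 = 283.125
  brown: 1510 × 1/16 = 94.375

1132.5, 283.125, 94.375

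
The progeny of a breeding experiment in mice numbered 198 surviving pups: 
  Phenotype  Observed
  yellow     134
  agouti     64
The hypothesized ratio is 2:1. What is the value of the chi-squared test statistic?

0.091

Total ratio parts = 3. Expected numbers out of 198:
  yellow: 198 × 2/3 = 132
  agouti: 198 × 1/3 = 66
χ² = Σ (O − E)² / E
  yellow: (134 − 132)² / 132 = 0.0303
  agouti: (64 − 66)² / 66 = 0.0606
χ² = 0.0303 + 0.0606 = 0.0909 ≈ 0.091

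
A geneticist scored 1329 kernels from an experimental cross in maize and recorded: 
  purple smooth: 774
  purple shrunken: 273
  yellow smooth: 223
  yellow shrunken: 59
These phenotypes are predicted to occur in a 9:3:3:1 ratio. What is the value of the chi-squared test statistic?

12.933

The 9:3:3:1 ratio has 16 parts, so with N = 1329 the expected counts are:
  purple smooth: 1329 × 9/16 = 747.5625
  purple shrunken: 1329 × 3/16 = 249.1875
  yellow smooth: 1329 × 3/16 = 249.1875
  yellow shrunken: 1329 × 1/16 = 83.0625
χ² = Σ (O − E)² / E
  purple smooth: (774 − 747.5625)² / 747.5625 = 0.9350
  purple shrunken: (273 − 249.1875)² / 249.1875 = 2.2755
  yellow smooth: (223 − 249.1875)² / 249.1875 = 2.7521
  yellow shrunken: (59 − 83.0625)² / 83.0625 = 6.9707
χ² = 0.9350 + 2.2755 + 2.7521 + 6.9707 = 12.9333 ≈ 12.933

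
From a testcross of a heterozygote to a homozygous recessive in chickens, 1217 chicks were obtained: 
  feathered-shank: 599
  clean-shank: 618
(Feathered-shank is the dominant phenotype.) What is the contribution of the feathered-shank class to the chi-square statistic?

0.148

A testcross of a heterozygote (Aa × aa) gives a 1:1 phenotypic ratio.
Under the 1:1 hypothesis (Σ ratio = 2, N = 1217):
  feathered-shank: 1217 × 1/2 = 608.5
  clean-shank: 1217 × 1/2 = 608.5
Contribution of feathered-shank: (599 − 608.5)² / 608.5 = 0.1483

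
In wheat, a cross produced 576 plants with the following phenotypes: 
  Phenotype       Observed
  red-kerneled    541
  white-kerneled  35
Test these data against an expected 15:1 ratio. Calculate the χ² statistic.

0.030

Total ratio parts = 16. Expected numbers out of 576:
  red-kerneled: 576 × 15/16 = 540
  white-kerneled: 576 × 1/16 = 36
χ² = Σ (O − E)² / E
  red-kerneled: (541 − 540)² / 540 = 0.0019
  white-kerneled: (35 − 36)² / 36 = 0.0278
χ² = 0.0019 + 0.0278 = 0.0297 ≈ 0.030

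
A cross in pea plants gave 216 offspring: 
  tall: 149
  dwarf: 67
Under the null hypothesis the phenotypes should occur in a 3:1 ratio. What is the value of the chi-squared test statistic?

The 3:1 ratio has 4 parts, so with N = 216 the expected counts are:
  tall: 216 × 3/4 = 162
  dwarf: 216 × 1/4 = 54
χ² = Σ (O − E)² / E
  tall: (149 − 162)² / 162 = 1.0432
  dwarf: (67 − 54)² / 54 = 3.1296
χ² = 1.0432 + 3.1296 = 4.1728 ≈ 4.173

4.173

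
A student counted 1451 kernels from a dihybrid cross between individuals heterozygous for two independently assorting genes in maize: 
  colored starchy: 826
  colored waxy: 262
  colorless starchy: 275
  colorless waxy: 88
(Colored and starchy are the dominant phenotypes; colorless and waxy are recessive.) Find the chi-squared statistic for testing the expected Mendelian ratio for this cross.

A dihybrid F₂ with independent assortment and complete dominance at both loci gives a 9:3:3:1 phenotypic ratio.
Under the 9:3:3:1 hypothesis (Σ ratio = 16, N = 1451):
  colored starchy: 1451 × 9/16 = 816.1875
  colored waxy: 1451 × 3/16 = 272.0625
  colorless starchy: 1451 × 3/16 = 272.0625
  colorless waxy: 1451 × 1/16 = 90.6875
χ² = Σ (O − E)² / E
  colored starchy: (826 − 816.1875)² / 816.1875 = 0.1180
  colored waxy: (262 − 272.0625)² / 272.0625 = 0.3722
  colorless starchy: (275 − 272.0625)² / 272.0625 = 0.0317
  colorless waxy: (88 − 90.6875)² / 90.6875 = 0.0796
χ² = 0.1180 + 0.3722 + 0.0317 + 0.0796 = 0.6015 ≈ 0.602

0.602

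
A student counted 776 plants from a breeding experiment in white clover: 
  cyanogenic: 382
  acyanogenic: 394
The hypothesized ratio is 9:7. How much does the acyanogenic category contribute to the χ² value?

8.749

Under the 9:7 hypothesis (Σ ratio = 16, N = 776):
  cyanogenic: 776 × 9/16 = 436.5
  acyanogenic: 776 × 7/16 = 339.5
Contribution of acyanogenic: (394 − 339.5)² / 339.5 = 8.7489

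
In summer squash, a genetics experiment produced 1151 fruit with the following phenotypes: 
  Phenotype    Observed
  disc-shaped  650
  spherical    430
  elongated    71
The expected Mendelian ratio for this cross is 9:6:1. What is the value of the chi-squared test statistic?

0.028

Under the 9:6:1 hypothesis (Σ ratio = 16, N = 1151):
  disc-shaped: 1151 × 9/16 = 647.4375
  spherical: 1151 × 6/16 = 431.625
  elongated: 1151 × 1/16 = 71.9375
χ² = Σ (O − E)² / E
  disc-shaped: (650 − 647.4375)² / 647.4375 = 0.0101
  spherical: (430 − 431.625)² / 431.625 = 0.0061
  elongated: (71 − 71.9375)² / 71.9375 = 0.0122
χ² = 0.0101 + 0.0061 + 0.0122 = 0.0284 ≈ 0.028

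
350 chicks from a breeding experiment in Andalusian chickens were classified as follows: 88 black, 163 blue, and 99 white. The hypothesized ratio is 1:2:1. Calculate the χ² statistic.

2.337

The 1:2:1 ratio has 4 parts, so with N = 350 the expected counts are:
  black: 350 × 1/4 = 87.5
  blue: 350 × 2/4 = 175
  white: 350 × 1/4 = 87.5
χ² = Σ (O − E)² / E
  black: (88 − 87.5)² / 87.5 = 0.0029
  blue: (163 − 175)² / 175 = 0.8229
  white: (99 − 87.5)² / 87.5 = 1.5114
χ² = 0.0029 + 0.8229 + 1.5114 = 2.3372 ≈ 2.337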